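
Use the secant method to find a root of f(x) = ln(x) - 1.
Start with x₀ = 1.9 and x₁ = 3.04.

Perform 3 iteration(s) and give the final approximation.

f(x) = ln(x) - 1
x₀ = 1.9, x₁ = 3.04

Secant formula: x_{n+1} = x_n - f(x_n)(x_n - x_{n-1})/(f(x_n) - f(x_{n-1}))

Iteration 1:
  f(1.900000) = -0.358146
  f(3.040000) = 0.111858
  x_2 = 3.040000 - 0.111858×(3.040000 - 1.900000)/(0.111858 - (-0.358146))
       = 2.768688
Iteration 2:
  f(3.040000) = 0.111858
  f(2.768688) = 0.018374
  x_3 = 2.768688 - 0.018374×(2.768688 - 3.040000)/(0.018374 - 0.111858)
       = 2.715364
Iteration 3:
  f(2.768688) = 0.018374
  f(2.715364) = -0.001074
  x_4 = 2.715364 - (-0.001074)×(2.715364 - 2.768688)/(-0.001074 - 0.018374)
       = 2.718309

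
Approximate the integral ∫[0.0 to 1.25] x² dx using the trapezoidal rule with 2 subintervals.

f(x) = x²
a = 0.0, b = 1.25, n = 2
h = (b - a)/n = 0.625000

Trapezoidal rule: (h/2)[f(x₀) + 2f(x₁) + 2f(x₂) + ... + f(xₙ)]

x_0 = 0.0000, f(x_0) = 0.000000, coefficient = 1
x_1 = 0.6250, f(x_1) = 0.390625, coefficient = 2
x_2 = 1.2500, f(x_2) = 1.562500, coefficient = 1

I ≈ (0.625000/2) × 2.343750 = 0.732422
Exact value: 0.651042
Error: 0.081380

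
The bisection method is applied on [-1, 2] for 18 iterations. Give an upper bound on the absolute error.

Bisection error bound: |error| ≤ (b-a)/2^n
|error| ≤ (2 - (-1))/2^18 = 3/2^18
|error| ≤ 0.0000114441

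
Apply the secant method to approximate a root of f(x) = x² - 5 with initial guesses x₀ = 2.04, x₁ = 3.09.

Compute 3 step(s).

f(x) = x² - 5
x₀ = 2.04, x₁ = 3.09

Secant formula: x_{n+1} = x_n - f(x_n)(x_n - x_{n-1})/(f(x_n) - f(x_{n-1}))

Iteration 1:
  f(2.040000) = -0.838400
  f(3.090000) = 4.548100
  x_2 = 3.090000 - 4.548100×(3.090000 - 2.040000)/(4.548100 - (-0.838400))
       = 2.203431
Iteration 2:
  f(3.090000) = 4.548100
  f(2.203431) = -0.144893
  x_3 = 2.203431 - (-0.144893)×(2.203431 - 3.090000)/(-0.144893 - 4.548100)
       = 2.230803
Iteration 3:
  f(2.203431) = -0.144893
  f(2.230803) = -0.023518
  x_4 = 2.230803 - (-0.023518)×(2.230803 - 2.203431)/(-0.023518 - (-0.144893))
       = 2.236107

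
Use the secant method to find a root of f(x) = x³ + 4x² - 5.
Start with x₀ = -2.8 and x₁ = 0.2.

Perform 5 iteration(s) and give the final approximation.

f(x) = x³ + 4x² - 5
x₀ = -2.8, x₁ = 0.2

Secant formula: x_{n+1} = x_n - f(x_n)(x_n - x_{n-1})/(f(x_n) - f(x_{n-1}))

Iteration 1:
  f(-2.800000) = 4.408000
  f(0.200000) = -4.832000
  x_2 = 0.200000 - (-4.832000)×(0.200000 - (-2.800000))/(-4.832000 - 4.408000)
       = -1.368831
Iteration 2:
  f(0.200000) = -4.832000
  f(-1.368831) = -0.069982
  x_3 = -1.368831 - (-0.069982)×(-1.368831 - 0.200000)/(-0.069982 - (-4.832000))
       = -1.391887
Iteration 3:
  f(-1.368831) = -0.069982
  f(-1.391887) = 0.052824
  x_4 = -1.391887 - 0.052824×(-1.391887 - (-1.368831))/(0.052824 - (-0.069982))
       = -1.381970
Iteration 4:
  f(-1.391887) = 0.052824
  f(-1.381970) = 0.000019
  x_5 = -1.381970 - 0.000019×(-1.381970 - (-1.391887))/(0.000019 - 0.052824)
       = -1.381966
Iteration 5:
  f(-1.381970) = 0.000019
  f(-1.381966) = 0.000000
  x_6 = -1.381966 - 0.000000×(-1.381966 - (-1.381970))/(0.000000 - 0.000019)
       = -1.381966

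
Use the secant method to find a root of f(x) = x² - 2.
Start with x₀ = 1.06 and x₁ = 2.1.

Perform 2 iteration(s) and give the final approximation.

f(x) = x² - 2
x₀ = 1.06, x₁ = 2.1

Secant formula: x_{n+1} = x_n - f(x_n)(x_n - x_{n-1})/(f(x_n) - f(x_{n-1}))

Iteration 1:
  f(1.060000) = -0.876400
  f(2.100000) = 2.410000
  x_2 = 2.100000 - 2.410000×(2.100000 - 1.060000)/(2.410000 - (-0.876400))
       = 1.337342
Iteration 2:
  f(2.100000) = 2.410000
  f(1.337342) = -0.211517
  x_3 = 1.337342 - (-0.211517)×(1.337342 - 2.100000)/(-0.211517 - 2.410000)
       = 1.398877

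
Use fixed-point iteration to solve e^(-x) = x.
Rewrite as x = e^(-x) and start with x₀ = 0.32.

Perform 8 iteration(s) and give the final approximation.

Equation: e^(-x) = x
Fixed-point form: x = e^(-x)
x₀ = 0.32

x_1 = g(0.320000) = 0.726149
x_2 = g(0.726149) = 0.483768
x_3 = g(0.483768) = 0.616456
x_4 = g(0.616456) = 0.539854
x_5 = g(0.539854) = 0.582833
x_6 = g(0.582833) = 0.558314
x_7 = g(0.558314) = 0.572173
x_8 = g(0.572173) = 0.564298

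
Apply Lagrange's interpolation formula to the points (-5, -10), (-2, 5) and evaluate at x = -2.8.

Lagrange interpolation formula:
P(x) = Σ yᵢ × Lᵢ(x)
where Lᵢ(x) = Π_{j≠i} (x - xⱼ)/(xᵢ - xⱼ)

L_0(-2.8) = (-2.8 - (-2))/(-5 - (-2)) = 0.266667
L_1(-2.8) = (-2.8 - (-5))/(-2 - (-5)) = 0.733333

P(-2.8) = (-10)×L_0(-2.8) + 5×L_1(-2.8)
P(-2.8) = 1.000000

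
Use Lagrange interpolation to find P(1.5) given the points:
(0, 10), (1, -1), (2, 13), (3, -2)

Lagrange interpolation formula:
P(x) = Σ yᵢ × Lᵢ(x)
where Lᵢ(x) = Π_{j≠i} (x - xⱼ)/(xᵢ - xⱼ)

L_0(1.5) = (1.5 - 1)/(0 - 1) × (1.5 - 2)/(0 - 2) × (1.5 - 3)/(0 - 3) = -0.062500
L_1(1.5) = (1.5 - 0)/(1 - 0) × (1.5 - 2)/(1 - 2) × (1.5 - 3)/(1 - 3) = 0.562500
L_2(1.5) = (1.5 - 0)/(2 - 0) × (1.5 - 1)/(2 - 1) × (1.5 - 3)/(2 - 3) = 0.562500
L_3(1.5) = (1.5 - 0)/(3 - 0) × (1.5 - 1)/(3 - 1) × (1.5 - 2)/(3 - 2) = -0.062500

P(1.5) = 10×L_0(1.5) + (-1)×L_1(1.5) + 13×L_2(1.5) + (-2)×L_3(1.5)
P(1.5) = 6.250000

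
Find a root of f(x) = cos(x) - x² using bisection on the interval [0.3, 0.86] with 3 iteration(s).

f(x) = cos(x) - x²
Initial interval: [0.3, 0.86]

Iteration 1:
  c_1 = (0.300000 + 0.860000)/2 = 0.580000
  f(c_1) = f(0.580000) = 0.500063
  f(a) × f(c) ≥ 0, new interval: [0.580000, 0.860000]
Iteration 2:
  c_2 = (0.580000 + 0.860000)/2 = 0.720000
  f(c_2) = f(0.720000) = 0.233406
  f(a) × f(c) ≥ 0, new interval: [0.720000, 0.860000]
Iteration 3:
  c_3 = (0.720000 + 0.860000)/2 = 0.790000
  f(c_3) = f(0.790000) = 0.079745
  f(a) × f(c) ≥ 0, new interval: [0.790000, 0.860000]

After 3 iteration(s), the approximation is c_3 = 0.790000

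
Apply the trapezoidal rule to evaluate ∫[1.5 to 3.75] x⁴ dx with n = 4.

f(x) = x⁴
a = 1.5, b = 3.75, n = 4
h = (b - a)/n = 0.562500

Trapezoidal rule: (h/2)[f(x₀) + 2f(x₁) + 2f(x₂) + ... + f(xₙ)]

x_0 = 1.5000, f(x_0) = 5.062500, coefficient = 1
x_1 = 2.0625, f(x_1) = 18.095718, coefficient = 2
x_2 = 2.6250, f(x_2) = 47.480713, coefficient = 2
x_3 = 3.1875, f(x_3) = 103.228775, coefficient = 2
x_4 = 3.7500, f(x_4) = 197.753906, coefficient = 1

I ≈ (0.562500/2) × 540.426819 = 151.995043
Exact value: 146.796680
Error: 5.198363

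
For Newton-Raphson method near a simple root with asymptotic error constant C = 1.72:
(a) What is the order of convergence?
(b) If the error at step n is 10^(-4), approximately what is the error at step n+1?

(a) Newton-Raphson has quadratic (order 2) convergence near simple roots.
    This means |e_{n+1}| ≈ C|e_n|².

(b) With |e_n| = 10^(-4) and C = 1.72:
    |e_{n+1}| ≈ 1.72 × (10^(-4))² = 1.72 × 10^(-8)

(a) 2 (quadratic); (b) |e_{n+1}| ≈ 1.720e-08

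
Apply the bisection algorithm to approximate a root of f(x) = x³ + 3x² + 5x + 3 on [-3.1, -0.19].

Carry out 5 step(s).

f(x) = x³ + 3x² + 5x + 3
Initial interval: [-3.1, -0.19]

Iteration 1:
  c_1 = (-3.100000 + (-0.190000))/2 = -1.645000
  f(c_1) = f(-1.645000) = -1.558336
  f(a) × f(c) ≥ 0, new interval: [-1.645000, -0.190000]
Iteration 2:
  c_2 = (-1.645000 + (-0.190000))/2 = -0.917500
  f(c_2) = f(-0.917500) = 0.165562
  f(a) × f(c) < 0, new interval: [-1.645000, -0.917500]
Iteration 3:
  c_3 = (-1.645000 + (-0.917500))/2 = -1.281250
  f(c_3) = f(-1.281250) = -0.584747
  f(a) × f(c) ≥ 0, new interval: [-1.281250, -0.917500]
Iteration 4:
  c_4 = (-1.281250 + (-0.917500))/2 = -1.099375
  f(c_4) = f(-1.099375) = -0.199731
  f(a) × f(c) ≥ 0, new interval: [-1.099375, -0.917500]
Iteration 5:
  c_5 = (-1.099375 + (-0.917500))/2 = -1.008437
  f(c_5) = f(-1.008437) = -0.016876
  f(a) × f(c) ≥ 0, new interval: [-1.008437, -0.917500]

After 5 iteration(s), the approximation is c_5 = -1.008437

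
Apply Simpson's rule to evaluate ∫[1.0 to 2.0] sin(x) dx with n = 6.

f(x) = sin(x)
a = 1.0, b = 2.0, n = 6
h = (b - a)/n = 0.166667

Simpson's rule: (h/3)[f(x₀) + 4f(x₁) + 2f(x₂) + ... + f(xₙ)]

x_0 = 1.0000, f(x_0) = 0.841471, coefficient = 1
x_1 = 1.1667, f(x_1) = 0.919445, coefficient = 4
x_2 = 1.3333, f(x_2) = 0.971938, coefficient = 2
x_3 = 1.5000, f(x_3) = 0.997495, coefficient = 4
x_4 = 1.6667, f(x_4) = 0.995408, coefficient = 2
x_5 = 1.8333, f(x_5) = 0.965735, coefficient = 4
x_6 = 2.0000, f(x_6) = 0.909297, coefficient = 1

I ≈ (0.166667/3) × 17.216159 = 0.956453
Exact value: 0.956449
Error: 0.000004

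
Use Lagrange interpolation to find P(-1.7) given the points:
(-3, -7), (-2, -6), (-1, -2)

Lagrange interpolation formula:
P(x) = Σ yᵢ × Lᵢ(x)
where Lᵢ(x) = Π_{j≠i} (x - xⱼ)/(xᵢ - xⱼ)

L_0(-1.7) = (-1.7 - (-2))/(-3 - (-2)) × (-1.7 - (-1))/(-3 - (-1)) = -0.105000
L_1(-1.7) = (-1.7 - (-3))/(-2 - (-3)) × (-1.7 - (-1))/(-2 - (-1)) = 0.910000
L_2(-1.7) = (-1.7 - (-3))/(-1 - (-3)) × (-1.7 - (-2))/(-1 - (-2)) = 0.195000

P(-1.7) = (-7)×L_0(-1.7) + (-6)×L_1(-1.7) + (-2)×L_2(-1.7)
P(-1.7) = -5.115000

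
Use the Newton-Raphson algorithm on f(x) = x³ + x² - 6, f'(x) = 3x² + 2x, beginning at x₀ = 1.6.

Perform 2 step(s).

f(x) = x³ + x² - 6
f'(x) = 3x² + 2x
x₀ = 1.6

Newton-Raphson formula: x_{n+1} = x_n - f(x_n)/f'(x_n)

Iteration 1:
  f(1.600000) = 0.656000
  f'(1.600000) = 10.880000
  x_1 = 1.600000 - 0.656000/10.880000 = 1.539706
Iteration 2:
  f(1.539706) = 0.020866
  f'(1.539706) = 10.191494
  x_2 = 1.539706 - 0.020866/10.191494 = 1.537658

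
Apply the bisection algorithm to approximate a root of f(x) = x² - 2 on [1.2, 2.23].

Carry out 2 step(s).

f(x) = x² - 2
Initial interval: [1.2, 2.23]

Iteration 1:
  c_1 = (1.200000 + 2.230000)/2 = 1.715000
  f(c_1) = f(1.715000) = 0.941225
  f(a) × f(c) < 0, new interval: [1.200000, 1.715000]
Iteration 2:
  c_2 = (1.200000 + 1.715000)/2 = 1.457500
  f(c_2) = f(1.457500) = 0.124306
  f(a) × f(c) < 0, new interval: [1.200000, 1.457500]

After 2 iteration(s), the approximation is c_2 = 1.457500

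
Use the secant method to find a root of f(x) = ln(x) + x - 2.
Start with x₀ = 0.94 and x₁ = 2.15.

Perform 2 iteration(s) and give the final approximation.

f(x) = ln(x) + x - 2
x₀ = 0.94, x₁ = 2.15

Secant formula: x_{n+1} = x_n - f(x_n)(x_n - x_{n-1})/(f(x_n) - f(x_{n-1}))

Iteration 1:
  f(0.940000) = -1.121875
  f(2.150000) = 0.915468
  x_2 = 2.150000 - 0.915468×(2.150000 - 0.940000)/(0.915468 - (-1.121875))
       = 1.606294
Iteration 2:
  f(2.150000) = 0.915468
  f(1.606294) = 0.080223
  x_3 = 1.606294 - 0.080223×(1.606294 - 2.150000)/(0.080223 - 0.915468)
       = 1.554072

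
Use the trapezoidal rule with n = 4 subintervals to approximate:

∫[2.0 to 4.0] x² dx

f(x) = x²
a = 2.0, b = 4.0, n = 4
h = (b - a)/n = 0.500000

Trapezoidal rule: (h/2)[f(x₀) + 2f(x₁) + 2f(x₂) + ... + f(xₙ)]

x_0 = 2.0000, f(x_0) = 4.000000, coefficient = 1
x_1 = 2.5000, f(x_1) = 6.250000, coefficient = 2
x_2 = 3.0000, f(x_2) = 9.000000, coefficient = 2
x_3 = 3.5000, f(x_3) = 12.250000, coefficient = 2
x_4 = 4.0000, f(x_4) = 16.000000, coefficient = 1

I ≈ (0.500000/2) × 75.000000 = 18.750000
Exact value: 18.666667
Error: 0.083333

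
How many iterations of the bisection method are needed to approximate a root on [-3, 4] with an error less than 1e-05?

We need (b-a)/2^n ≤ 1e-05
(4 - (-3))/2^n ≤ 1e-05
7/2^n ≤ 1e-05
2^n ≥ 700000
n ≥ log₂(700000) = 19.42
n ≥ 20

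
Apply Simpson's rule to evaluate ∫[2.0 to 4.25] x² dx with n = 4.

f(x) = x²
a = 2.0, b = 4.25, n = 4
h = (b - a)/n = 0.562500

Simpson's rule: (h/3)[f(x₀) + 4f(x₁) + 2f(x₂) + ... + f(xₙ)]

x_0 = 2.0000, f(x_0) = 4.000000, coefficient = 1
x_1 = 2.5625, f(x_1) = 6.566406, coefficient = 4
x_2 = 3.1250, f(x_2) = 9.765625, coefficient = 2
x_3 = 3.6875, f(x_3) = 13.597656, coefficient = 4
x_4 = 4.2500, f(x_4) = 18.062500, coefficient = 1

I ≈ (0.562500/3) × 122.250000 = 22.921875
Exact value: 22.921875
Error: 0.000000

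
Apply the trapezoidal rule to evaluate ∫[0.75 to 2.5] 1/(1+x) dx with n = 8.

f(x) = 1/(1+x)
a = 0.75, b = 2.5, n = 8
h = (b - a)/n = 0.218750

Trapezoidal rule: (h/2)[f(x₀) + 2f(x₁) + 2f(x₂) + ... + f(xₙ)]

x_0 = 0.7500, f(x_0) = 0.571429, coefficient = 1
x_1 = 0.9688, f(x_1) = 0.507937, coefficient = 2
x_2 = 1.1875, f(x_2) = 0.457143, coefficient = 2
x_3 = 1.4062, f(x_3) = 0.415584, coefficient = 2
x_4 = 1.6250, f(x_4) = 0.380952, coefficient = 2
x_5 = 1.8438, f(x_5) = 0.351648, coefficient = 2
x_6 = 2.0625, f(x_6) = 0.326531, coefficient = 2
x_7 = 2.2812, f(x_7) = 0.304762, coefficient = 2
x_8 = 2.5000, f(x_8) = 0.285714, coefficient = 1

I ≈ (0.218750/2) × 6.346257 = 0.694122
Exact value: 0.693147
Error: 0.000975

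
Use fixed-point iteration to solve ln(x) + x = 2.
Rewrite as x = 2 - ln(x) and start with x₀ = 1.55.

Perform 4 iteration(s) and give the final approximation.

Equation: ln(x) + x = 2
Fixed-point form: x = 2 - ln(x)
x₀ = 1.55

x_1 = g(1.550000) = 1.561745
x_2 = g(1.561745) = 1.554196
x_3 = g(1.554196) = 1.559042
x_4 = g(1.559042) = 1.555929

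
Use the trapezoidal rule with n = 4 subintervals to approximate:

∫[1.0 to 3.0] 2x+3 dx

f(x) = 2x+3
a = 1.0, b = 3.0, n = 4
h = (b - a)/n = 0.500000

Trapezoidal rule: (h/2)[f(x₀) + 2f(x₁) + 2f(x₂) + ... + f(xₙ)]

x_0 = 1.0000, f(x_0) = 5.000000, coefficient = 1
x_1 = 1.5000, f(x_1) = 6.000000, coefficient = 2
x_2 = 2.0000, f(x_2) = 7.000000, coefficient = 2
x_3 = 2.5000, f(x_3) = 8.000000, coefficient = 2
x_4 = 3.0000, f(x_4) = 9.000000, coefficient = 1

I ≈ (0.500000/2) × 56.000000 = 14.000000
Exact value: 14.000000
Error: 0.000000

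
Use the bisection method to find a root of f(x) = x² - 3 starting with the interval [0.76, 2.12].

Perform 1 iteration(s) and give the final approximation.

f(x) = x² - 3
Initial interval: [0.76, 2.12]

Iteration 1:
  c_1 = (0.760000 + 2.120000)/2 = 1.440000
  f(c_1) = f(1.440000) = -0.926400
  f(a) × f(c) ≥ 0, new interval: [1.440000, 2.120000]

After 1 iteration(s), the approximation is c_1 = 1.440000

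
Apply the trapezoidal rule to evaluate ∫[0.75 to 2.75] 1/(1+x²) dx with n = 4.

f(x) = 1/(1+x²)
a = 0.75, b = 2.75, n = 4
h = (b - a)/n = 0.500000

Trapezoidal rule: (h/2)[f(x₀) + 2f(x₁) + 2f(x₂) + ... + f(xₙ)]

x_0 = 0.7500, f(x_0) = 0.640000, coefficient = 1
x_1 = 1.2500, f(x_1) = 0.390244, coefficient = 2
x_2 = 1.7500, f(x_2) = 0.246154, coefficient = 2
x_3 = 2.2500, f(x_3) = 0.164948, coefficient = 2
x_4 = 2.7500, f(x_4) = 0.116788, coefficient = 1

I ≈ (0.500000/2) × 2.359481 = 0.589870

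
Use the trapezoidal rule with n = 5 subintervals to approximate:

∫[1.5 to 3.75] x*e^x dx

f(x) = x*e^x
a = 1.5, b = 3.75, n = 5
h = (b - a)/n = 0.450000

Trapezoidal rule: (h/2)[f(x₀) + 2f(x₁) + 2f(x₂) + ... + f(xₙ)]

x_0 = 1.5000, f(x_0) = 6.722534, coefficient = 1
x_1 = 1.9500, f(x_1) = 13.705941, coefficient = 2
x_2 = 2.4000, f(x_2) = 26.455623, coefficient = 2
x_3 = 2.8500, f(x_3) = 49.270178, coefficient = 2
x_4 = 3.3000, f(x_4) = 89.471708, coefficient = 2
x_5 = 3.7500, f(x_5) = 159.454058, coefficient = 1

I ≈ (0.450000/2) × 523.983493 = 117.896286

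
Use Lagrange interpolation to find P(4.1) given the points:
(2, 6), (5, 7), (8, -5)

Lagrange interpolation formula:
P(x) = Σ yᵢ × Lᵢ(x)
where Lᵢ(x) = Π_{j≠i} (x - xⱼ)/(xᵢ - xⱼ)

L_0(4.1) = (4.1 - 5)/(2 - 5) × (4.1 - 8)/(2 - 8) = 0.195000
L_1(4.1) = (4.1 - 2)/(5 - 2) × (4.1 - 8)/(5 - 8) = 0.910000
L_2(4.1) = (4.1 - 2)/(8 - 2) × (4.1 - 5)/(8 - 5) = -0.105000

P(4.1) = 6×L_0(4.1) + 7×L_1(4.1) + (-5)×L_2(4.1)
P(4.1) = 8.065000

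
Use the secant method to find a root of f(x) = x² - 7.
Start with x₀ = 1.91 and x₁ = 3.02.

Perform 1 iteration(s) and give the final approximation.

f(x) = x² - 7
x₀ = 1.91, x₁ = 3.02

Secant formula: x_{n+1} = x_n - f(x_n)(x_n - x_{n-1})/(f(x_n) - f(x_{n-1}))

Iteration 1:
  f(1.910000) = -3.351900
  f(3.020000) = 2.120400
  x_2 = 3.020000 - 2.120400×(3.020000 - 1.910000)/(2.120400 - (-3.351900))
       = 2.589899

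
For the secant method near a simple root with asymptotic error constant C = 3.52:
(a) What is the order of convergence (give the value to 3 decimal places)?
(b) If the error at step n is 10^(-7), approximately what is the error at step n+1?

(a) Secant method has superlinear convergence with order φ = (1+√5)/2 ≈ 1.618.
    This means |e_{n+1}| ≈ C|e_n|^1.618.

(b) With |e_n| = 10^(-7) and C = 3.52:
    |e_{n+1}| ≈ 3.52 × (10^(-7))^1.618 = 3.52 × 10^(-11.33)

(a) ≈ 1.618 (golden ratio); (b) |e_{n+1}| ≈ 1.661e-11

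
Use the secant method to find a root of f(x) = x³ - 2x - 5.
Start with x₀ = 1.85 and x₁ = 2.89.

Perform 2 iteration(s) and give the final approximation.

f(x) = x³ - 2x - 5
x₀ = 1.85, x₁ = 2.89

Secant formula: x_{n+1} = x_n - f(x_n)(x_n - x_{n-1})/(f(x_n) - f(x_{n-1}))

Iteration 1:
  f(1.850000) = -2.368375
  f(2.890000) = 13.357569
  x_2 = 2.890000 - 13.357569×(2.890000 - 1.850000)/(13.357569 - (-2.368375))
       = 2.006627
Iteration 2:
  f(2.890000) = 13.357569
  f(2.006627) = -0.933465
  x_3 = 2.006627 - (-0.933465)×(2.006627 - 2.890000)/(-0.933465 - 13.357569)
       = 2.064327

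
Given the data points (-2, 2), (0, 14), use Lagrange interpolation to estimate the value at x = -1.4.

Lagrange interpolation formula:
P(x) = Σ yᵢ × Lᵢ(x)
where Lᵢ(x) = Π_{j≠i} (x - xⱼ)/(xᵢ - xⱼ)

L_0(-1.4) = (-1.4 - 0)/(-2 - 0) = 0.700000
L_1(-1.4) = (-1.4 - (-2))/(0 - (-2)) = 0.300000

P(-1.4) = 2×L_0(-1.4) + 14×L_1(-1.4)
P(-1.4) = 5.600000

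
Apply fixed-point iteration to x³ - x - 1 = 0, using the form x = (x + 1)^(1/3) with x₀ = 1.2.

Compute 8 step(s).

Equation: x³ - x - 1 = 0
Fixed-point form: x = (x + 1)^(1/3)
x₀ = 1.2

x_1 = g(1.200000) = 1.300591
x_2 = g(1.300591) = 1.320119
x_3 = g(1.320119) = 1.323844
x_4 = g(1.323844) = 1.324552
x_5 = g(1.324552) = 1.324686
x_6 = g(1.324686) = 1.324712
x_7 = g(1.324712) = 1.324717
x_8 = g(1.324717) = 1.324718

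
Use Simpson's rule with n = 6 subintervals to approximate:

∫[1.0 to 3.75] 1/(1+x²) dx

f(x) = 1/(1+x²)
a = 1.0, b = 3.75, n = 6
h = (b - a)/n = 0.458333

Simpson's rule: (h/3)[f(x₀) + 4f(x₁) + 2f(x₂) + ... + f(xₙ)]

x_0 = 1.0000, f(x_0) = 0.500000, coefficient = 1
x_1 = 1.4583, f(x_1) = 0.319822, coefficient = 4
x_2 = 1.9167, f(x_2) = 0.213967, coefficient = 2
x_3 = 2.3750, f(x_3) = 0.150588, coefficient = 4
x_4 = 2.8333, f(x_4) = 0.110769, coefficient = 2
x_5 = 3.2917, f(x_5) = 0.084495, coefficient = 4
x_6 = 3.7500, f(x_6) = 0.066390, coefficient = 1

I ≈ (0.458333/3) × 3.435484 = 0.524866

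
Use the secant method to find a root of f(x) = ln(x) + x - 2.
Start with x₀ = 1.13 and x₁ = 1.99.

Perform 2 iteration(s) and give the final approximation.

f(x) = ln(x) + x - 2
x₀ = 1.13, x₁ = 1.99

Secant formula: x_{n+1} = x_n - f(x_n)(x_n - x_{n-1})/(f(x_n) - f(x_{n-1}))

Iteration 1:
  f(1.130000) = -0.747782
  f(1.990000) = 0.678135
  x_2 = 1.990000 - 0.678135×(1.990000 - 1.130000)/(0.678135 - (-0.747782))
       = 1.581003
Iteration 2:
  f(1.990000) = 0.678135
  f(1.581003) = 0.039062
  x_3 = 1.581003 - 0.039062×(1.581003 - 1.990000)/(0.039062 - 0.678135)
       = 1.556004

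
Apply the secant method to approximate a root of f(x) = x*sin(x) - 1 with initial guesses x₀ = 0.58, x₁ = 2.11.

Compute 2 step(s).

f(x) = x*sin(x) - 1
x₀ = 0.58, x₁ = 2.11

Secant formula: x_{n+1} = x_n - f(x_n)(x_n - x_{n-1})/(f(x_n) - f(x_{n-1}))

Iteration 1:
  f(0.580000) = -0.682146
  f(2.110000) = 0.810629
  x_2 = 2.110000 - 0.810629×(2.110000 - 0.580000)/(0.810629 - (-0.682146))
       = 1.279157
Iteration 2:
  f(2.110000) = 0.810629
  f(1.279157) = 0.225143
  x_3 = 1.279157 - 0.225143×(1.279157 - 2.110000)/(0.225143 - 0.810629)
       = 0.959664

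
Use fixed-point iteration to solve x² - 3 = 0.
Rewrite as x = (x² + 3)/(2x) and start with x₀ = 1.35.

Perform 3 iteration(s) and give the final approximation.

Equation: x² - 3 = 0
Fixed-point form: x = (x² + 3)/(2x)
x₀ = 1.35

x_1 = g(1.350000) = 1.786111
x_2 = g(1.786111) = 1.732869
x_3 = g(1.732869) = 1.732051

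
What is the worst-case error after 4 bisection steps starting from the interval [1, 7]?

Bisection error bound: |error| ≤ (b-a)/2^n
|error| ≤ (7 - 1)/2^4 = 6/2^4
|error| ≤ 0.3750000000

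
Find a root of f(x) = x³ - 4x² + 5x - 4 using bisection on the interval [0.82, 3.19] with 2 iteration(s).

f(x) = x³ - 4x² + 5x - 4
Initial interval: [0.82, 3.19]

Iteration 1:
  c_1 = (0.820000 + 3.190000)/2 = 2.005000
  f(c_1) = f(2.005000) = -1.994950
  f(a) × f(c) ≥ 0, new interval: [2.005000, 3.190000]
Iteration 2:
  c_2 = (2.005000 + 3.190000)/2 = 2.597500
  f(c_2) = f(2.597500) = -0.475176
  f(a) × f(c) ≥ 0, new interval: [2.597500, 3.190000]

After 2 iteration(s), the approximation is c_2 = 2.597500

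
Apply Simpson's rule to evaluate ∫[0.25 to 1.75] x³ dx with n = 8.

f(x) = x³
a = 0.25, b = 1.75, n = 8
h = (b - a)/n = 0.187500

Simpson's rule: (h/3)[f(x₀) + 4f(x₁) + 2f(x₂) + ... + f(xₙ)]

x_0 = 0.2500, f(x_0) = 0.015625, coefficient = 1
x_1 = 0.4375, f(x_1) = 0.083740, coefficient = 4
x_2 = 0.6250, f(x_2) = 0.244141, coefficient = 2
x_3 = 0.8125, f(x_3) = 0.536377, coefficient = 4
x_4 = 1.0000, f(x_4) = 1.000000, coefficient = 2
x_5 = 1.1875, f(x_5) = 1.674561, coefficient = 4
x_6 = 1.3750, f(x_6) = 2.599609, coefficient = 2
x_7 = 1.5625, f(x_7) = 3.814697, coefficient = 4
x_8 = 1.7500, f(x_8) = 5.359375, coefficient = 1

I ≈ (0.187500/3) × 37.500000 = 2.343750
Exact value: 2.343750
Error: 0.000000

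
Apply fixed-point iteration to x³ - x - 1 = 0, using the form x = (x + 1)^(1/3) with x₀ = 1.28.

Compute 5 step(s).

Equation: x³ - x - 1 = 0
Fixed-point form: x = (x + 1)^(1/3)
x₀ = 1.28

x_1 = g(1.280000) = 1.316169
x_2 = g(1.316169) = 1.323092
x_3 = g(1.323092) = 1.324409
x_4 = g(1.324409) = 1.324659
x_5 = g(1.324659) = 1.324707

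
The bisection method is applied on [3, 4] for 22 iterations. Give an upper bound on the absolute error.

Bisection error bound: |error| ≤ (b-a)/2^n
|error| ≤ (4 - 3)/2^22 = 1/2^22
|error| ≤ 0.0000002384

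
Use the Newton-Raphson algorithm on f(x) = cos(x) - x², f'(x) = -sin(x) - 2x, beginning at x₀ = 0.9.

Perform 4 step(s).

f(x) = cos(x) - x²
f'(x) = -sin(x) - 2x
x₀ = 0.9

Newton-Raphson formula: x_{n+1} = x_n - f(x_n)/f'(x_n)

Iteration 1:
  f(0.900000) = -0.188390
  f'(0.900000) = -2.583327
  x_1 = 0.900000 - (-0.188390)/(-2.583327) = 0.827075
Iteration 2:
  f(0.827075) = -0.007021
  f'(0.827075) = -2.390103
  x_2 = 0.827075 - (-0.007021)/(-2.390103) = 0.824137
Iteration 3:
  f(0.824137) = -0.000012
  f'(0.824137) = -2.382236
  x_3 = 0.824137 - (-0.000012)/(-2.382236) = 0.824132
Iteration 4:
  f(0.824132) = 0.000000
  f'(0.824132) = -2.382223
  x_4 = 0.824132 - 0.000000/(-2.382223) = 0.824132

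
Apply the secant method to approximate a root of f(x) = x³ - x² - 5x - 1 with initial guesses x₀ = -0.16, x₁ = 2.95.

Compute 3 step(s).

f(x) = x³ - x² - 5x - 1
x₀ = -0.16, x₁ = 2.95

Secant formula: x_{n+1} = x_n - f(x_n)(x_n - x_{n-1})/(f(x_n) - f(x_{n-1}))

Iteration 1:
  f(-0.160000) = -0.229696
  f(2.950000) = 1.219875
  x_2 = 2.950000 - 1.219875×(2.950000 - (-0.160000))/(1.219875 - (-0.229696))
       = 0.332804
Iteration 2:
  f(2.950000) = 1.219875
  f(0.332804) = -2.737918
  x_3 = 0.332804 - (-2.737918)×(0.332804 - 2.950000)/(-2.737918 - 1.219875)
       = 2.143325
Iteration 3:
  f(0.332804) = -2.737918
  f(2.143325) = -6.464369
  x_4 = 2.143325 - (-6.464369)×(2.143325 - 0.332804)/(-6.464369 - (-2.737918))
       = -0.997432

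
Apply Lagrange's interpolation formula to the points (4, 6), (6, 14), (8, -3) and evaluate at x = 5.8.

Lagrange interpolation formula:
P(x) = Σ yᵢ × Lᵢ(x)
where Lᵢ(x) = Π_{j≠i} (x - xⱼ)/(xᵢ - xⱼ)

L_0(5.8) = (5.8 - 6)/(4 - 6) × (5.8 - 8)/(4 - 8) = 0.055000
L_1(5.8) = (5.8 - 4)/(6 - 4) × (5.8 - 8)/(6 - 8) = 0.990000
L_2(5.8) = (5.8 - 4)/(8 - 4) × (5.8 - 6)/(8 - 6) = -0.045000

P(5.8) = 6×L_0(5.8) + 14×L_1(5.8) + (-3)×L_2(5.8)
P(5.8) = 14.325000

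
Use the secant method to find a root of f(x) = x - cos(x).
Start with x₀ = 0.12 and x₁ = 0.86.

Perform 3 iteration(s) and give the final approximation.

f(x) = x - cos(x)
x₀ = 0.12, x₁ = 0.86

Secant formula: x_{n+1} = x_n - f(x_n)(x_n - x_{n-1})/(f(x_n) - f(x_{n-1}))

Iteration 1:
  f(0.120000) = -0.872809
  f(0.860000) = 0.207563
  x_2 = 0.860000 - 0.207563×(0.860000 - 0.120000)/(0.207563 - (-0.872809))
       = 0.717830
Iteration 2:
  f(0.860000) = 0.207563
  f(0.717830) = -0.035405
  x_3 = 0.717830 - (-0.035405)×(0.717830 - 0.860000)/(-0.035405 - 0.207563)
       = 0.738547
Iteration 3:
  f(0.717830) = -0.035405
  f(0.738547) = -0.000901
  x_4 = 0.738547 - (-0.000901)×(0.738547 - 0.717830)/(-0.000901 - (-0.035405))
       = 0.739088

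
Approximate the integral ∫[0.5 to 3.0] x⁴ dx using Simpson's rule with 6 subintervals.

f(x) = x⁴
a = 0.5, b = 3.0, n = 6
h = (b - a)/n = 0.416667

Simpson's rule: (h/3)[f(x₀) + 4f(x₁) + 2f(x₂) + ... + f(xₙ)]

x_0 = 0.5000, f(x_0) = 0.062500, coefficient = 1
x_1 = 0.9167, f(x_1) = 0.706067, coefficient = 4
x_2 = 1.3333, f(x_2) = 3.160494, coefficient = 2
x_3 = 1.7500, f(x_3) = 9.378906, coefficient = 4
x_4 = 2.1667, f(x_4) = 22.037809, coefficient = 2
x_5 = 2.5833, f(x_5) = 44.537085, coefficient = 4
x_6 = 3.0000, f(x_6) = 81.000000, coefficient = 1

I ≈ (0.416667/3) × 349.947338 = 48.603797
Exact value: 48.593750
Error: 0.010047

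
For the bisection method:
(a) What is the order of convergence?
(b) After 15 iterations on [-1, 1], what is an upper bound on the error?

(a) Bisection has linear (order 1) convergence; the error is halved each step.

(b) Error bound = (b-a)/2^n = (1 - (-1))/2^{15}
    = 2/2^{15}

(a) 1 (linear); (b) error ≤ 6.10e-05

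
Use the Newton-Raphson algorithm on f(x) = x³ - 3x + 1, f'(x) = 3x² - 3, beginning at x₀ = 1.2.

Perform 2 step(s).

f(x) = x³ - 3x + 1
f'(x) = 3x² - 3
x₀ = 1.2

Newton-Raphson formula: x_{n+1} = x_n - f(x_n)/f'(x_n)

Iteration 1:
  f(1.200000) = -0.872000
  f'(1.200000) = 1.320000
  x_1 = 1.200000 - (-0.872000)/1.320000 = 1.860606
Iteration 2:
  f(1.860606) = 1.859330
  f'(1.860606) = 7.385565
  x_2 = 1.860606 - 1.859330/7.385565 = 1.608854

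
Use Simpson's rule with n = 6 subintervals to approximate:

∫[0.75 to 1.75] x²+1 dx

f(x) = x²+1
a = 0.75, b = 1.75, n = 6
h = (b - a)/n = 0.166667

Simpson's rule: (h/3)[f(x₀) + 4f(x₁) + 2f(x₂) + ... + f(xₙ)]

x_0 = 0.7500, f(x_0) = 1.562500, coefficient = 1
x_1 = 0.9167, f(x_1) = 1.840278, coefficient = 4
x_2 = 1.0833, f(x_2) = 2.173611, coefficient = 2
x_3 = 1.2500, f(x_3) = 2.562500, coefficient = 4
x_4 = 1.4167, f(x_4) = 3.006944, coefficient = 2
x_5 = 1.5833, f(x_5) = 3.506944, coefficient = 4
x_6 = 1.7500, f(x_6) = 4.062500, coefficient = 1

I ≈ (0.166667/3) × 47.625000 = 2.645833
Exact value: 2.645833
Error: 0.000000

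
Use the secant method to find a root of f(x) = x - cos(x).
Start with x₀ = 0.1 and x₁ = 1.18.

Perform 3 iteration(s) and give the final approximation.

f(x) = x - cos(x)
x₀ = 0.1, x₁ = 1.18

Secant formula: x_{n+1} = x_n - f(x_n)(x_n - x_{n-1})/(f(x_n) - f(x_{n-1}))

Iteration 1:
  f(0.100000) = -0.895004
  f(1.180000) = 0.799075
  x_2 = 1.180000 - 0.799075×(1.180000 - 0.100000)/(0.799075 - (-0.895004))
       = 0.670578
Iteration 2:
  f(1.180000) = 0.799075
  f(0.670578) = -0.112885
  x_3 = 0.670578 - (-0.112885)×(0.670578 - 1.180000)/(-0.112885 - 0.799075)
       = 0.733636
Iteration 3:
  f(0.670578) = -0.112885
  f(0.733636) = -0.009110
  x_4 = 0.733636 - (-0.009110)×(0.733636 - 0.670578)/(-0.009110 - (-0.112885))
       = 0.739171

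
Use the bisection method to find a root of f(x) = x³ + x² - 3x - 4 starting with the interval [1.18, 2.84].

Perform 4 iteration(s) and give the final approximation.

f(x) = x³ + x² - 3x - 4
Initial interval: [1.18, 2.84]

Iteration 1:
  c_1 = (1.180000 + 2.840000)/2 = 2.010000
  f(c_1) = f(2.010000) = 2.130701
  f(a) × f(c) < 0, new interval: [1.180000, 2.010000]
Iteration 2:
  c_2 = (1.180000 + 2.010000)/2 = 1.595000
  f(c_2) = f(1.595000) = -2.183255
  f(a) × f(c) ≥ 0, new interval: [1.595000, 2.010000]
Iteration 3:
  c_3 = (1.595000 + 2.010000)/2 = 1.802500
  f(c_3) = f(1.802500) = -0.302160
  f(a) × f(c) ≥ 0, new interval: [1.802500, 2.010000]
Iteration 4:
  c_4 = (1.802500 + 2.010000)/2 = 1.906250
  f(c_4) = f(1.906250) = 0.841949
  f(a) × f(c) < 0, new interval: [1.802500, 1.906250]

After 4 iteration(s), the approximation is c_4 = 1.906250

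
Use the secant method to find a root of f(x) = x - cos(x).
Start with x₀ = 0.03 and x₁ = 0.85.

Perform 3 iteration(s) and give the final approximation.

f(x) = x - cos(x)
x₀ = 0.03, x₁ = 0.85

Secant formula: x_{n+1} = x_n - f(x_n)(x_n - x_{n-1})/(f(x_n) - f(x_{n-1}))

Iteration 1:
  f(0.030000) = -0.969550
  f(0.850000) = 0.190017
  x_2 = 0.850000 - 0.190017×(0.850000 - 0.030000)/(0.190017 - (-0.969550))
       = 0.715628
Iteration 2:
  f(0.850000) = 0.190017
  f(0.715628) = -0.039054
  x_3 = 0.715628 - (-0.039054)×(0.715628 - 0.850000)/(-0.039054 - 0.190017)
       = 0.738537
Iteration 3:
  f(0.715628) = -0.039054
  f(0.738537) = -0.000918
  x_4 = 0.738537 - (-0.000918)×(0.738537 - 0.715628)/(-0.000918 - (-0.039054))
       = 0.739088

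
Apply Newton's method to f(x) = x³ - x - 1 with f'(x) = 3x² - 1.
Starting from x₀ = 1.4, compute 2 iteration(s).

f(x) = x³ - x - 1
f'(x) = 3x² - 1
x₀ = 1.4

Newton-Raphson formula: x_{n+1} = x_n - f(x_n)/f'(x_n)

Iteration 1:
  f(1.400000) = 0.344000
  f'(1.400000) = 4.880000
  x_1 = 1.400000 - 0.344000/4.880000 = 1.329508
Iteration 2:
  f(1.329508) = 0.020520
  f'(1.329508) = 4.302776
  x_2 = 1.329508 - 0.020520/4.302776 = 1.324739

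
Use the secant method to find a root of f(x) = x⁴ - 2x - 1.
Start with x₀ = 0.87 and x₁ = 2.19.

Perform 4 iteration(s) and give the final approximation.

f(x) = x⁴ - 2x - 1
x₀ = 0.87, x₁ = 2.19

Secant formula: x_{n+1} = x_n - f(x_n)(x_n - x_{n-1})/(f(x_n) - f(x_{n-1}))

Iteration 1:
  f(0.870000) = -2.167102
  f(2.190000) = 17.622575
  x_2 = 2.190000 - 17.622575×(2.190000 - 0.870000)/(17.622575 - (-2.167102))
       = 1.014549
Iteration 2:
  f(2.190000) = 17.622575
  f(1.014549) = -1.969620
  x_3 = 1.014549 - (-1.969620)×(1.014549 - 2.190000)/(-1.969620 - 17.622575)
       = 1.132718
Iteration 3:
  f(1.014549) = -1.969620
  f(1.132718) = -1.619219
  x_4 = 1.132718 - (-1.619219)×(1.132718 - 1.014549)/(-1.619219 - (-1.969620))
       = 1.678782
Iteration 4:
  f(1.132718) = -1.619219
  f(1.678782) = 3.585307
  x_5 = 1.678782 - 3.585307×(1.678782 - 1.132718)/(3.585307 - (-1.619219))
       = 1.302608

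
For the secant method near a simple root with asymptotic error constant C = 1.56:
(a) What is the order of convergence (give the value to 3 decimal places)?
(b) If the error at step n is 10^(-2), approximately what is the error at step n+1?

(a) Secant method has superlinear convergence with order φ = (1+√5)/2 ≈ 1.618.
    This means |e_{n+1}| ≈ C|e_n|^1.618.

(b) With |e_n| = 10^(-2) and C = 1.56:
    |e_{n+1}| ≈ 1.56 × (10^(-2))^1.618 = 1.56 × 10^(-3.24)

(a) ≈ 1.618 (golden ratio); (b) |e_{n+1}| ≈ 9.059e-04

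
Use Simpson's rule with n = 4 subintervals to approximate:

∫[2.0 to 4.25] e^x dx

f(x) = e^x
a = 2.0, b = 4.25, n = 4
h = (b - a)/n = 0.562500

Simpson's rule: (h/3)[f(x₀) + 4f(x₁) + 2f(x₂) + ... + f(xₙ)]

x_0 = 2.0000, f(x_0) = 7.389056, coefficient = 1
x_1 = 2.5625, f(x_1) = 12.968197, coefficient = 4
x_2 = 3.1250, f(x_2) = 22.759895, coefficient = 2
x_3 = 3.6875, f(x_3) = 39.944860, coefficient = 4
x_4 = 4.2500, f(x_4) = 70.105412, coefficient = 1

I ≈ (0.562500/3) × 334.666487 = 62.749966
Exact value: 62.716356
Error: 0.033610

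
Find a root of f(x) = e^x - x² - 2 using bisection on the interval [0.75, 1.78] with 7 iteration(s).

f(x) = e^x - x² - 2
Initial interval: [0.75, 1.78]

Iteration 1:
  c_1 = (0.750000 + 1.780000)/2 = 1.265000
  f(c_1) = f(1.265000) = -0.057132
  f(a) × f(c) ≥ 0, new interval: [1.265000, 1.780000]
Iteration 2:
  c_2 = (1.265000 + 1.780000)/2 = 1.522500
  f(c_2) = f(1.522500) = 0.265664
  f(a) × f(c) < 0, new interval: [1.265000, 1.522500]
Iteration 3:
  c_3 = (1.265000 + 1.522500)/2 = 1.393750
  f(c_3) = f(1.393750) = 0.087395
  f(a) × f(c) < 0, new interval: [1.265000, 1.393750]
Iteration 4:
  c_4 = (1.265000 + 1.393750)/2 = 1.329375
  f(c_4) = f(1.329375) = 0.011443
  f(a) × f(c) < 0, new interval: [1.265000, 1.329375]
Iteration 5:
  c_5 = (1.265000 + 1.329375)/2 = 1.297188
  f(c_5) = f(1.297188) = -0.023704
  f(a) × f(c) ≥ 0, new interval: [1.297188, 1.329375]
Iteration 6:
  c_6 = (1.297188 + 1.329375)/2 = 1.313281
  f(c_6) = f(1.313281) = -0.006353
  f(a) × f(c) ≥ 0, new interval: [1.313281, 1.329375]
Iteration 7:
  c_7 = (1.313281 + 1.329375)/2 = 1.321328
  f(c_7) = f(1.321328) = 0.002488
  f(a) × f(c) < 0, new interval: [1.313281, 1.321328]

After 7 iteration(s), the approximation is c_7 = 1.321328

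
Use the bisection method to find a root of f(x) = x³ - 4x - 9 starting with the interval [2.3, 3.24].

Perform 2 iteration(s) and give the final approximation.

f(x) = x³ - 4x - 9
Initial interval: [2.3, 3.24]

Iteration 1:
  c_1 = (2.300000 + 3.240000)/2 = 2.770000
  f(c_1) = f(2.770000) = 1.173933
  f(a) × f(c) < 0, new interval: [2.300000, 2.770000]
Iteration 2:
  c_2 = (2.300000 + 2.770000)/2 = 2.535000
  f(c_2) = f(2.535000) = -2.849520
  f(a) × f(c) ≥ 0, new interval: [2.535000, 2.770000]

After 2 iteration(s), the approximation is c_2 = 2.535000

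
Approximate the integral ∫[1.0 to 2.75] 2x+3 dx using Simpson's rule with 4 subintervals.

f(x) = 2x+3
a = 1.0, b = 2.75, n = 4
h = (b - a)/n = 0.437500

Simpson's rule: (h/3)[f(x₀) + 4f(x₁) + 2f(x₂) + ... + f(xₙ)]

x_0 = 1.0000, f(x_0) = 5.000000, coefficient = 1
x_1 = 1.4375, f(x_1) = 5.875000, coefficient = 4
x_2 = 1.8750, f(x_2) = 6.750000, coefficient = 2
x_3 = 2.3125, f(x_3) = 7.625000, coefficient = 4
x_4 = 2.7500, f(x_4) = 8.500000, coefficient = 1

I ≈ (0.437500/3) × 81.000000 = 11.812500
Exact value: 11.812500
Error: 0.000000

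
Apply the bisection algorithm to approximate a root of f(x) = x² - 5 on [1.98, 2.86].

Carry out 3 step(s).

f(x) = x² - 5
Initial interval: [1.98, 2.86]

Iteration 1:
  c_1 = (1.980000 + 2.860000)/2 = 2.420000
  f(c_1) = f(2.420000) = 0.856400
  f(a) × f(c) < 0, new interval: [1.980000, 2.420000]
Iteration 2:
  c_2 = (1.980000 + 2.420000)/2 = 2.200000
  f(c_2) = f(2.200000) = -0.160000
  f(a) × f(c) ≥ 0, new interval: [2.200000, 2.420000]
Iteration 3:
  c_3 = (2.200000 + 2.420000)/2 = 2.310000
  f(c_3) = f(2.310000) = 0.336100
  f(a) × f(c) < 0, new interval: [2.200000, 2.310000]

After 3 iteration(s), the approximation is c_3 = 2.310000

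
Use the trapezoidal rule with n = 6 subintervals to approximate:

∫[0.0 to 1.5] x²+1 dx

f(x) = x²+1
a = 0.0, b = 1.5, n = 6
h = (b - a)/n = 0.250000

Trapezoidal rule: (h/2)[f(x₀) + 2f(x₁) + 2f(x₂) + ... + f(xₙ)]

x_0 = 0.0000, f(x_0) = 1.000000, coefficient = 1
x_1 = 0.2500, f(x_1) = 1.062500, coefficient = 2
x_2 = 0.5000, f(x_2) = 1.250000, coefficient = 2
x_3 = 0.7500, f(x_3) = 1.562500, coefficient = 2
x_4 = 1.0000, f(x_4) = 2.000000, coefficient = 2
x_5 = 1.2500, f(x_5) = 2.562500, coefficient = 2
x_6 = 1.5000, f(x_6) = 3.250000, coefficient = 1

I ≈ (0.250000/2) × 21.125000 = 2.640625
Exact value: 2.625000
Error: 0.015625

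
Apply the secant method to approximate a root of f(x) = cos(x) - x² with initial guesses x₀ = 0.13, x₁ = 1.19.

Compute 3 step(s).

f(x) = cos(x) - x²
x₀ = 0.13, x₁ = 1.19

Secant formula: x_{n+1} = x_n - f(x_n)(x_n - x_{n-1})/(f(x_n) - f(x_{n-1}))

Iteration 1:
  f(0.130000) = 0.974662
  f(1.190000) = -1.044440
  x_2 = 1.190000 - (-1.044440)×(1.190000 - 0.130000)/(-1.044440 - 0.974662)
       = 0.641684
Iteration 2:
  f(1.190000) = -1.044440
  f(0.641684) = 0.389331
  x_3 = 0.641684 - 0.389331×(0.641684 - 1.190000)/(0.389331 - (-1.044440))
       = 0.790575
Iteration 3:
  f(0.641684) = 0.389331
  f(0.790575) = 0.078427
  x_4 = 0.790575 - 0.078427×(0.790575 - 0.641684)/(0.078427 - 0.389331)
       = 0.828134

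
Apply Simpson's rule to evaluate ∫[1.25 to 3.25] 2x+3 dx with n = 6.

f(x) = 2x+3
a = 1.25, b = 3.25, n = 6
h = (b - a)/n = 0.333333

Simpson's rule: (h/3)[f(x₀) + 4f(x₁) + 2f(x₂) + ... + f(xₙ)]

x_0 = 1.2500, f(x_0) = 5.500000, coefficient = 1
x_1 = 1.5833, f(x_1) = 6.166667, coefficient = 4
x_2 = 1.9167, f(x_2) = 6.833333, coefficient = 2
x_3 = 2.2500, f(x_3) = 7.500000, coefficient = 4
x_4 = 2.5833, f(x_4) = 8.166667, coefficient = 2
x_5 = 2.9167, f(x_5) = 8.833333, coefficient = 4
x_6 = 3.2500, f(x_6) = 9.500000, coefficient = 1

I ≈ (0.333333/3) × 135.000000 = 15.000000
Exact value: 15.000000
Error: 0.000000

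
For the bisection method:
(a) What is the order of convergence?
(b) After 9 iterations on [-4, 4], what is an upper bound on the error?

(a) Bisection has linear (order 1) convergence; the error is halved each step.

(b) Error bound = (b-a)/2^n = (4 - (-4))/2^{9}
    = 8/2^{9}

(a) 1 (linear); (b) error ≤ 1.56e-02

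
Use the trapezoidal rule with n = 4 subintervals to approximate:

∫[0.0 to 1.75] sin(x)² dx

f(x) = sin(x)²
a = 0.0, b = 1.75, n = 4
h = (b - a)/n = 0.437500

Trapezoidal rule: (h/2)[f(x₀) + 2f(x₁) + 2f(x₂) + ... + f(xₙ)]

x_0 = 0.0000, f(x_0) = 0.000000, coefficient = 1
x_1 = 0.4375, f(x_1) = 0.179502, coefficient = 2
x_2 = 0.8750, f(x_2) = 0.589123, coefficient = 2
x_3 = 1.3125, f(x_3) = 0.934754, coefficient = 2
x_4 = 1.7500, f(x_4) = 0.968228, coefficient = 1

I ≈ (0.437500/2) × 4.374985 = 0.957028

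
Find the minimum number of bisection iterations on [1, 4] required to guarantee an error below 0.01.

We need (b-a)/2^n ≤ 0.01
(4 - 1)/2^n ≤ 0.01
3/2^n ≤ 0.01
2^n ≥ 300
n ≥ log₂(300) = 8.23
n ≥ 9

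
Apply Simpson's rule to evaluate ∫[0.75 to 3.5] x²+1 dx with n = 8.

f(x) = x²+1
a = 0.75, b = 3.5, n = 8
h = (b - a)/n = 0.343750

Simpson's rule: (h/3)[f(x₀) + 4f(x₁) + 2f(x₂) + ... + f(xₙ)]

x_0 = 0.7500, f(x_0) = 1.562500, coefficient = 1
x_1 = 1.0938, f(x_1) = 2.196289, coefficient = 4
x_2 = 1.4375, f(x_2) = 3.066406, coefficient = 2
x_3 = 1.7812, f(x_3) = 4.172852, coefficient = 4
x_4 = 2.1250, f(x_4) = 5.515625, coefficient = 2
x_5 = 2.4688, f(x_5) = 7.094727, coefficient = 4
x_6 = 2.8125, f(x_6) = 8.910156, coefficient = 2
x_7 = 3.1562, f(x_7) = 10.961914, coefficient = 4
x_8 = 3.5000, f(x_8) = 13.250000, coefficient = 1

I ≈ (0.343750/3) × 147.500000 = 16.901042
Exact value: 16.901042
Error: 0.000000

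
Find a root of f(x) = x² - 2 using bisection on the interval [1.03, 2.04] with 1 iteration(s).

f(x) = x² - 2
Initial interval: [1.03, 2.04]

Iteration 1:
  c_1 = (1.030000 + 2.040000)/2 = 1.535000
  f(c_1) = f(1.535000) = 0.356225
  f(a) × f(c) < 0, new interval: [1.030000, 1.535000]

After 1 iteration(s), the approximation is c_1 = 1.535000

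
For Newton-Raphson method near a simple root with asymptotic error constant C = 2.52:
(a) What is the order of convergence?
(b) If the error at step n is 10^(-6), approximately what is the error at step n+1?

(a) Newton-Raphson has quadratic (order 2) convergence near simple roots.
    This means |e_{n+1}| ≈ C|e_n|².

(b) With |e_n| = 10^(-6) and C = 2.52:
    |e_{n+1}| ≈ 2.52 × (10^(-6))² = 2.52 × 10^(-12)

(a) 2 (quadratic); (b) |e_{n+1}| ≈ 2.520e-12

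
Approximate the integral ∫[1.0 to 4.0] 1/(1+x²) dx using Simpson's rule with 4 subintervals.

f(x) = 1/(1+x²)
a = 1.0, b = 4.0, n = 4
h = (b - a)/n = 0.750000

Simpson's rule: (h/3)[f(x₀) + 4f(x₁) + 2f(x₂) + ... + f(xₙ)]

x_0 = 1.0000, f(x_0) = 0.500000, coefficient = 1
x_1 = 1.7500, f(x_1) = 0.246154, coefficient = 4
x_2 = 2.5000, f(x_2) = 0.137931, coefficient = 2
x_3 = 3.2500, f(x_3) = 0.086486, coefficient = 4
x_4 = 4.0000, f(x_4) = 0.058824, coefficient = 1

I ≈ (0.750000/3) × 2.165247 = 0.541312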